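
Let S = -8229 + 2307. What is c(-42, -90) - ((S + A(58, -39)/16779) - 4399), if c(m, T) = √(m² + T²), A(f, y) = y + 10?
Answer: 173176088/16779 + 6*√274 ≈ 10420.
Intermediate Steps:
S = -5922
A(f, y) = 10 + y
c(m, T) = √(T² + m²)
c(-42, -90) - ((S + A(58, -39)/16779) - 4399) = √((-90)² + (-42)²) - ((-5922 + (10 - 39)/16779) - 4399) = √(8100 + 1764) - ((-5922 - 29*1/16779) - 4399) = √9864 - ((-5922 - 29/16779) - 4399) = 6*√274 - (-99365267/16779 - 4399) = 6*√274 - 1*(-173176088/16779) = 6*√274 + 173176088/16779 = 173176088/16779 + 6*√274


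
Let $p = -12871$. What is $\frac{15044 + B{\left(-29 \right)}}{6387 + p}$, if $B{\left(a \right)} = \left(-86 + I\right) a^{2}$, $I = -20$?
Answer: $\frac{37051}{3242} \approx 11.428$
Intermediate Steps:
$B{\left(a \right)} = - 106 a^{2}$ ($B{\left(a \right)} = \left(-86 - 20\right) a^{2} = - 106 a^{2}$)
$\frac{15044 + B{\left(-29 \right)}}{6387 + p} = \frac{15044 - 106 \left(-29\right)^{2}}{6387 - 12871} = \frac{15044 - 89146}{-6484} = \left(15044 - 89146\right) \left(- \frac{1}{6484}\right) = \left(-74102\right) \left(- \frac{1}{6484}\right) = \frac{37051}{3242}$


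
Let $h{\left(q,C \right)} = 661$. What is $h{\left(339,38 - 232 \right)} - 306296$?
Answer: $-305635$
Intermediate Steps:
$h{\left(339,38 - 232 \right)} - 306296 = 661 - 306296 = -305635$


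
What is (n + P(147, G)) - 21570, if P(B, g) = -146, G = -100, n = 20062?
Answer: -1654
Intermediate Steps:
(n + P(147, G)) - 21570 = (20062 - 146) - 21570 = 19916 - 21570 = -1654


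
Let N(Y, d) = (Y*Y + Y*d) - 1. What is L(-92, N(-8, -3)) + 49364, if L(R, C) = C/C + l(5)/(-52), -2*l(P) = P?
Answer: 5133965/104 ≈ 49365.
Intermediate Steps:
N(Y, d) = -1 + Y² + Y*d (N(Y, d) = (Y² + Y*d) - 1 = -1 + Y² + Y*d)
l(P) = -P/2
L(R, C) = 109/104 (L(R, C) = C/C - ½*5/(-52) = 1 - 5/2*(-1/52) = 1 + 5/104 = 109/104)
L(-92, N(-8, -3)) + 49364 = 109/104 + 49364 = 5133965/104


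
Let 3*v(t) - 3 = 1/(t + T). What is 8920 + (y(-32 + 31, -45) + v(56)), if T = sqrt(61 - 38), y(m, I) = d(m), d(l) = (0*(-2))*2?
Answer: 83313275/9339 - sqrt(23)/9339 ≈ 8921.0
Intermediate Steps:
d(l) = 0 (d(l) = 0*2 = 0)
y(m, I) = 0
T = sqrt(23) ≈ 4.7958
v(t) = 1 + 1/(3*(t + sqrt(23)))
8920 + (y(-32 + 31, -45) + v(56)) = 8920 + (0 + (1/3 + 56 + sqrt(23))/(56 + sqrt(23))) = 8920 + (0 + (169/3 + sqrt(23))/(56 + sqrt(23))) = 8920 + (169/3 + sqrt(23))/(56 + sqrt(23))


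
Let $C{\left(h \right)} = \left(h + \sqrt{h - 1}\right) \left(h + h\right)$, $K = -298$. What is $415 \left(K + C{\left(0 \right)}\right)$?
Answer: $-123670$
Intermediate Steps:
$C{\left(h \right)} = 2 h \left(h + \sqrt{-1 + h}\right)$ ($C{\left(h \right)} = \left(h + \sqrt{-1 + h}\right) 2 h = 2 h \left(h + \sqrt{-1 + h}\right)$)
$415 \left(K + C{\left(0 \right)}\right) = 415 \left(-298 + 2 \cdot 0 \left(0 + \sqrt{-1 + 0}\right)\right) = 415 \left(-298 + 2 \cdot 0 \left(0 + \sqrt{-1}\right)\right) = 415 \left(-298 + 2 \cdot 0 \left(0 + i\right)\right) = 415 \left(-298 + 2 \cdot 0 i\right) = 415 \left(-298 + 0\right) = 415 \left(-298\right) = -123670$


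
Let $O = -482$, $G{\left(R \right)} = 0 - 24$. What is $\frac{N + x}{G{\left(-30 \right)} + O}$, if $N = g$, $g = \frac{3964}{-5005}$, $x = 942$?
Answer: $- \frac{2355373}{1266265} \approx -1.8601$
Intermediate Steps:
$G{\left(R \right)} = -24$ ($G{\left(R \right)} = 0 - 24 = -24$)
$g = - \frac{3964}{5005}$ ($g = 3964 \left(- \frac{1}{5005}\right) = - \frac{3964}{5005} \approx -0.79201$)
$N = - \frac{3964}{5005} \approx -0.79201$
$\frac{N + x}{G{\left(-30 \right)} + O} = \frac{- \frac{3964}{5005} + 942}{-24 - 482} = \frac{4710746}{5005 \left(-506\right)} = \frac{4710746}{5005} \left(- \frac{1}{506}\right) = - \frac{2355373}{1266265}$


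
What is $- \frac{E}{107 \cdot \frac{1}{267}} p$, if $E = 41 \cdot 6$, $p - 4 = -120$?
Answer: $\frac{7619112}{107} \approx 71207.0$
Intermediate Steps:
$p = -116$ ($p = 4 - 120 = -116$)
$E = 246$
$- \frac{E}{107 \cdot \frac{1}{267}} p = - \frac{246}{107 \cdot \frac{1}{267}} \left(-116\right) = - \frac{246}{\frac{107}{267}} \left(-116\right) = - 246 \cdot \frac{267}{107} \left(-116\right) = - \frac{65682 \left(-116\right)}{107} = \left(-1\right) \left(- \frac{7619112}{107}\right) = \frac{7619112}{107}$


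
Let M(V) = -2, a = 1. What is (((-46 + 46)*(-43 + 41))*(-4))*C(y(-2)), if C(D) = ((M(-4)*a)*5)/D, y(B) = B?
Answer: 0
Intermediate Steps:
C(D) = -10/D (C(D) = (-2*1*5)/D = (-2*5)/D = -10/D)
(((-46 + 46)*(-43 + 41))*(-4))*C(y(-2)) = (((-46 + 46)*(-43 + 41))*(-4))*(-10/(-2)) = ((0*(-2))*(-4))*(-10*(-½)) = (0*(-4))*5 = 0*5 = 0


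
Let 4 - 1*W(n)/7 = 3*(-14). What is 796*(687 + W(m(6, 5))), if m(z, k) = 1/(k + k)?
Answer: 803164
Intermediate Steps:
m(z, k) = 1/(2*k)
W(n) = 322 (W(n) = 28 - 21*(-14) = 28 - 7*(-42) = 28 + 294 = 322)
796*(687 + W(m(6, 5))) = 796*(687 + 322) = 796*1009 = 803164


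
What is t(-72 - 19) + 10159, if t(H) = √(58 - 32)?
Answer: 10159 + √26 ≈ 10164.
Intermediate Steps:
t(H) = √26
t(-72 - 19) + 10159 = √26 + 10159 = 10159 + √26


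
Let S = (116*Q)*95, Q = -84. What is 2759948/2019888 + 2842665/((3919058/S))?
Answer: -51106910616887929/76115944476 ≈ -6.7144e+5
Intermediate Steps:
S = -925680 (S = (116*(-84))*95 = -9744*95 = -925680)
2759948/2019888 + 2842665/((3919058/S)) = 2759948/2019888 + 2842665/((3919058/(-925680))) = 2759948*(1/2019888) + 2842665/((3919058*(-1/925680))) = 689987/504972 + 2842665/(-1959529/462840) = 689987/504972 + 2842665*(-462840/1959529) = 689987/504972 - 1315699068600/1959529 = -51106910616887929/76115944476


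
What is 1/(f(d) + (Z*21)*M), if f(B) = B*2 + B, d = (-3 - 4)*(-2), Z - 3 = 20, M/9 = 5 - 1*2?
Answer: 1/13083 ≈ 7.6435e-5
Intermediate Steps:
M = 27 (M = 9*(5 - 1*2) = 9*(5 - 2) = 9*3 = 27)
Z = 23 (Z = 3 + 20 = 23)
d = 14 (d = -7*(-2) = 14)
f(B) = 3*B (f(B) = 2*B + B = 3*B)
1/(f(d) + (Z*21)*M) = 1/(3*14 + (23*21)*27) = 1/(42 + 483*27) = 1/(42 + 13041) = 1/13083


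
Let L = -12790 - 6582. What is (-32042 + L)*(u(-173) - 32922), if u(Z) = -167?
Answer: 1701237846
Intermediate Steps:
L = -19372
(-32042 + L)*(u(-173) - 32922) = (-32042 - 19372)*(-167 - 32922) = -51414*(-33089) = 1701237846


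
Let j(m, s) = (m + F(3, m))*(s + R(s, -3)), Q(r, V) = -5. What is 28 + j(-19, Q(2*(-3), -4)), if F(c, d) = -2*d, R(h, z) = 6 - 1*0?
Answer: 47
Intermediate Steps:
R(h, z) = 6 (R(h, z) = 6 + 0 = 6)
j(m, s) = -m*(6 + s) (j(m, s) = (m - 2*m)*(s + 6) = (-m)*(6 + s) = -m*(6 + s))
28 + j(-19, Q(2*(-3), -4)) = 28 - 19*(-6 - 1*(-5)) = 28 - 19*(-6 + 5) = 28 - 19*(-1) = 28 + 19 = 47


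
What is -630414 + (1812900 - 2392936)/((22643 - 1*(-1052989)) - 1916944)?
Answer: -132593570783/210328 ≈ -6.3041e+5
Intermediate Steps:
-630414 + (1812900 - 2392936)/((22643 - 1*(-1052989)) - 1916944) = -630414 - 580036/((22643 + 1052989) - 1916944) = -630414 - 580036/(1075632 - 1916944) = -630414 - 580036/(-841312) = -630414 - 580036*(-1/841312) = -630414 + 145009/210328 = -132593570783/210328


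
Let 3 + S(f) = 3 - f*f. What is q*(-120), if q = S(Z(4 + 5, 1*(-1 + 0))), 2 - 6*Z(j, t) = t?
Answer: 30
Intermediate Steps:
Z(j, t) = ⅓ - t/6
S(f) = -f² (S(f) = -3 + (3 - f*f) = -3 + (3 - f²) = -f²)
q = -¼ (q = -(⅓ - (-1 + 0)/6)² = -(⅓ - (-1)/6)² = -(⅓ - ⅙*(-1))² = -(⅓ + ⅙)² = -(½)² = -1*¼ = -¼ ≈ -0.25000)
q*(-120) = -¼*(-120) = 30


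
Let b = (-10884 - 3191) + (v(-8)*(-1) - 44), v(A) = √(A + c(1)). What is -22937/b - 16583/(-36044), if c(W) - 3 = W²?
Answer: 14978516852327/7185233171260 - 45874*I/199346165 ≈ 2.0846 - 0.00023012*I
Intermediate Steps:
c(W) = 3 + W²
v(A) = √(4 + A) (v(A) = √(A + (3 + 1²)) = √(A + (3 + 1)) = √(A + 4) = √(4 + A))
b = -14119 - 2*I (b = (-10884 - 3191) + (√(4 - 8)*(-1) - 44) = -14075 + (√(-4)*(-1) - 44) = -14075 + ((2*I)*(-1) - 44) = -14075 + (-2*I - 44) = -14075 + (-44 - 2*I) = -14119 - 2*I ≈ -14119.0 - 2.0*I)
-22937/b - 16583/(-36044) = -22937*(-14119 + 2*I)/199346165 - 16583/(-36044) = -22937*(-14119 + 2*I)/199346165 - 16583*(-1/36044) = -22937*(-14119 + 2*I)/199346165 + 16583/36044 = 16583/36044 - 22937*(-14119 + 2*I)/199346165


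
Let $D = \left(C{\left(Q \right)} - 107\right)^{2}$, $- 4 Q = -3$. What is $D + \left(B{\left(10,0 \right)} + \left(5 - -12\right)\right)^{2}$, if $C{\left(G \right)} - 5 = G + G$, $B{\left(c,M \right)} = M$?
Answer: $\frac{41557}{4} \approx 10389.0$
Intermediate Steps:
$Q = \frac{3}{4}$ ($Q = \left(- \frac{1}{4}\right) \left(-3\right) = \frac{3}{4} \approx 0.75$)
$C{\left(G \right)} = 5 + 2 G$ ($C{\left(G \right)} = 5 + \left(G + G\right) = 5 + 2 G$)
$D = \frac{40401}{4}$ ($D = \left(\left(5 + 2 \cdot \frac{3}{4}\right) - 107\right)^{2} = \left(\left(5 + \frac{3}{2}\right) - 107\right)^{2} = \left(\frac{13}{2} - 107\right)^{2} = \left(- \frac{201}{2}\right)^{2} = \frac{40401}{4} \approx 10100.0$)
$D + \left(B{\left(10,0 \right)} + \left(5 - -12\right)\right)^{2} = \frac{40401}{4} + \left(0 + \left(5 - -12\right)\right)^{2} = \frac{40401}{4} + \left(0 + \left(5 + 12\right)\right)^{2} = \frac{40401}{4} + \left(0 + 17\right)^{2} = \frac{40401}{4} + 17^{2} = \frac{40401}{4} + 289 = \frac{41557}{4}$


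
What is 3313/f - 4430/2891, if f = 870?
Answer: 5723783/2515170 ≈ 2.2757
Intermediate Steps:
3313/f - 4430/2891 = 3313/870 - 4430/2891 = 5723783/2515170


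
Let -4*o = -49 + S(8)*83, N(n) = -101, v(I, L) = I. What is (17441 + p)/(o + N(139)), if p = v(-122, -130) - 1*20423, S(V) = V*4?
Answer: 12416/3011 ≈ 4.1236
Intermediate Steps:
S(V) = 4*V
p = -20545 (p = -122 - 1*20423 = -122 - 20423 = -20545)
o = -2607/4 (o = -(-49 + (4*8)*83)/4 = -(-49 + 32*83)/4 = -(-49 + 2656)/4 = -1/4*2607 = -2607/4 ≈ -651.75)
(17441 + p)/(o + N(139)) = (17441 - 20545)/(-2607/4 - 101) = -3104/(-3011/4) = -3104*(-4/3011) = 12416/3011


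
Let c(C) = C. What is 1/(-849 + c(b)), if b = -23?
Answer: -1/872 ≈ -0.0011468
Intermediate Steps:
1/(-849 + c(b)) = 1/(-849 - 23) = 1/(-872) = -1/872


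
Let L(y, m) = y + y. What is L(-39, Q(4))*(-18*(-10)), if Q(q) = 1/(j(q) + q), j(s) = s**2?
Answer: -14040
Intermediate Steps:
Q(q) = 1/(q + q**2) (Q(q) = 1/(q**2 + q) = 1/(q + q**2))
L(y, m) = 2*y
L(-39, Q(4))*(-18*(-10)) = (2*(-39))*(-18*(-10)) = -78*180 = -14040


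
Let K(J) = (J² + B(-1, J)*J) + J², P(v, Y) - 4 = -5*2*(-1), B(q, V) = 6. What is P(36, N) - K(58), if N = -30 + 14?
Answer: -7062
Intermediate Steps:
N = -16
P(v, Y) = 14 (P(v, Y) = 4 - 5*2*(-1) = 4 - 10*(-1) = 4 + 10 = 14)
K(J) = 2*J² + 6*J (K(J) = (J² + 6*J) + J² = 2*J² + 6*J)
P(36, N) - K(58) = 14 - 2*58*(3 + 58) = 14 - 2*58*61 = 14 - 1*7076 = 14 - 7076 = -7062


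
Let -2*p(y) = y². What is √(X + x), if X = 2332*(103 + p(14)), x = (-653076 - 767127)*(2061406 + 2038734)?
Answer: 2*I*√1455757779190 ≈ 2.4131e+6*I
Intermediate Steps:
p(y) = -y²/2
x = -5823031128420 (x = -1420203*4100140 = -5823031128420)
X = 11660 (X = 2332*(103 - ½*14²) = 2332*(103 - ½*196) = 2332*(103 - 98) = 2332*5 = 11660)
√(X + x) = √(11660 - 5823031128420) = √(-5823031116760) = 2*I*√1455757779190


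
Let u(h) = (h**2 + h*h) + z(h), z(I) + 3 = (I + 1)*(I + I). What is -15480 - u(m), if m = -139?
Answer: -92483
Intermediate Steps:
z(I) = -3 + 2*I*(1 + I) (z(I) = -3 + (I + 1)*(I + I) = -3 + (1 + I)*(2*I) = -3 + 2*I*(1 + I))
u(h) = -3 + 2*h + 4*h**2 (u(h) = (h**2 + h*h) + (-3 + 2*h + 2*h**2) = (h**2 + h**2) + (-3 + 2*h + 2*h**2) = 2*h**2 + (-3 + 2*h + 2*h**2) = -3 + 2*h + 4*h**2)
-15480 - u(m) = -15480 - (-3 + 2*(-139) + 4*(-139)**2) = -15480 - (-3 - 278 + 4*19321) = -15480 - (-3 - 278 + 77284) = -15480 - 1*77003 = -15480 - 77003 = -92483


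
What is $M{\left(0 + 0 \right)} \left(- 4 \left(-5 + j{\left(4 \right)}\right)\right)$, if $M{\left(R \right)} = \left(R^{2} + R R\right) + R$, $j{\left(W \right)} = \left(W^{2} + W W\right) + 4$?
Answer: $0$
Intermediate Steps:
$j{\left(W \right)} = 4 + 2 W^{2}$ ($j{\left(W \right)} = \left(W^{2} + W^{2}\right) + 4 = 2 W^{2} + 4 = 4 + 2 W^{2}$)
$M{\left(R \right)} = R + 2 R^{2}$ ($M{\left(R \right)} = \left(R^{2} + R^{2}\right) + R = 2 R^{2} + R = R + 2 R^{2}$)
$M{\left(0 + 0 \right)} \left(- 4 \left(-5 + j{\left(4 \right)}\right)\right) = \left(0 + 0\right) \left(1 + 2 \left(0 + 0\right)\right) \left(- 4 \left(-5 + \left(4 + 2 \cdot 4^{2}\right)\right)\right) = 0 \left(1 + 2 \cdot 0\right) \left(- 4 \left(-5 + \left(4 + 2 \cdot 16\right)\right)\right) = 0 \left(1 + 0\right) \left(- 4 \left(-5 + \left(4 + 32\right)\right)\right) = 0 \cdot 1 \left(- 4 \left(-5 + 36\right)\right) = 0 \left(\left(-4\right) 31\right) = 0 \left(-124\right) = 0$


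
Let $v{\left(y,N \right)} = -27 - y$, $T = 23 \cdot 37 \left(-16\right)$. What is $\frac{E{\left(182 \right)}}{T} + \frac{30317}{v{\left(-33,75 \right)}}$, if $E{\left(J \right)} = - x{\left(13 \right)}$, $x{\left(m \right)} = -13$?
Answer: $\frac{206398097}{40848} \approx 5052.8$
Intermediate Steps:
$T = -13616$ ($T = 851 \left(-16\right) = -13616$)
$E{\left(J \right)} = 13$ ($E{\left(J \right)} = \left(-1\right) \left(-13\right) = 13$)
$\frac{E{\left(182 \right)}}{T} + \frac{30317}{v{\left(-33,75 \right)}} = \frac{13}{-13616} + \frac{30317}{-27 - -33} = 13 \left(- \frac{1}{13616}\right) + \frac{30317}{-27 + 33} = - \frac{13}{13616} + \frac{30317}{6} = \frac{206398097}{40848}$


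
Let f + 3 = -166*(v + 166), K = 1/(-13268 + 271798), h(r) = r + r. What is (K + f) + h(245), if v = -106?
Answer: -2449054689/258530 ≈ -9473.0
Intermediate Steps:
h(r) = 2*r
K = 1/258530 ≈ 3.8680e-6
f = -9963 (f = -3 - 166*(-106 + 166) = -3 - 166*60 = -3 - 9960 = -9963)
(K + f) + h(245) = (1/258530 - 9963) + 2*245 = -2575734389/258530 + 490 = -2449054689/258530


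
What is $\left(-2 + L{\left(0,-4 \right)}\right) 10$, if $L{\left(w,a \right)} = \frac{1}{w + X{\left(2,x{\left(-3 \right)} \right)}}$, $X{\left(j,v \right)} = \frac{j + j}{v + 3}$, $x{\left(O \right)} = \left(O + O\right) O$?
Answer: $\frac{65}{2} \approx 32.5$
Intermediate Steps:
$x{\left(O \right)} = 2 O^{2}$ ($x{\left(O \right)} = 2 O O = 2 O^{2}$)
$X{\left(j,v \right)} = \frac{2 j}{3 + v}$
$L{\left(w,a \right)} = \frac{1}{\frac{4}{21} + w}$ ($L{\left(w,a \right)} = \frac{1}{w + 2 \cdot 2 \frac{1}{3 + 2 \left(-3\right)^{2}}} = \frac{1}{w + 2 \cdot 2 \frac{1}{3 + 2 \cdot 9}} = \frac{1}{w + 2 \cdot 2 \frac{1}{3 + 18}} = \frac{1}{w + 2 \cdot 2 \cdot \frac{1}{21}} = \frac{1}{w + \frac{4}{21}} = \frac{1}{\frac{4}{21} + w}$)
$\left(-2 + L{\left(0,-4 \right)}\right) 10 = \left(-2 + \frac{21}{4 + 21 \cdot 0}\right) 10 = \left(-2 + \frac{21}{4 + 0}\right) 10 = \left(-2 + \frac{21}{4}\right) 10 = \frac{13}{4} \cdot 10 = \frac{65}{2}$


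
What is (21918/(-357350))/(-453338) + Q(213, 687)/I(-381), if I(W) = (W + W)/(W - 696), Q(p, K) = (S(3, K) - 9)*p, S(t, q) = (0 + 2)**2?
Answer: -7742299726127916/5143510614025 ≈ -1505.3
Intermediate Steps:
S(t, q) = 4 (S(t, q) = 2**2 = 4)
Q(p, K) = -5*p (Q(p, K) = (4 - 9)*p = -5*p)
I(W) = 2*W/(-696 + W) (I(W) = (2*W)/(-696 + W) = 2*W/(-696 + W))
(21918/(-357350))/(-453338) + Q(213, 687)/I(-381) = (21918/(-357350))/(-453338) + (-5*213)/((2*(-381)/(-696 - 381))) = (21918*(-1/357350))*(-1/453338) - 1065/(2*(-381)/(-1077)) = -10959/178675*(-1/453338) - 1065/(2*(-381)*(-1/1077)) = 10959/81000167150 - 1065/254/359 = 10959/81000167150 - 1065*359/254 = 10959/81000167150 - 382335/254 = -7742299726127916/5143510614025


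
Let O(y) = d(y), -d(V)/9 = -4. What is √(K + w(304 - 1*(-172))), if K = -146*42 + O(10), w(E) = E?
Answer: 2*I*√1405 ≈ 74.967*I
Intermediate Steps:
d(V) = 36 (d(V) = -9*(-4) = 36)
O(y) = 36
K = -6096 (K = -146*42 + 36 = -6132 + 36 = -6096)
√(K + w(304 - 1*(-172))) = √(-6096 + (304 - 1*(-172))) = √(-6096 + (304 + 172)) = √(-6096 + 476) = √(-5620) = 2*I*√1405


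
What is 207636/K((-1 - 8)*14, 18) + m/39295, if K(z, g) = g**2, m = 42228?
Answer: 681061541/1060965 ≈ 641.93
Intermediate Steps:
207636/K((-1 - 8)*14, 18) + m/39295 = 207636/(18**2) + 42228/39295 = 207636/324 + 42228*(1/39295) = 207636*(1/324) + 42228/39295 = 17303/27 + 42228/39295 = 681061541/1060965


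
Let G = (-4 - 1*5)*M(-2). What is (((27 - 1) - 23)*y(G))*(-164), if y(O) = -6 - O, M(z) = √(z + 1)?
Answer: 2952 - 4428*I ≈ 2952.0 - 4428.0*I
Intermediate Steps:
M(z) = √(1 + z)
G = -9*I (G = (-4 - 1*5)*√(1 - 2) = (-4 - 5)*√(-1) = -9*I ≈ -9.0*I)
(((27 - 1) - 23)*y(G))*(-164) = (((27 - 1) - 23)*(-6 - (-9)*I))*(-164) = ((26 - 23)*(-6 + 9*I))*(-164) = (3*(-6 + 9*I))*(-164) = (-18 + 27*I)*(-164) = 2952 - 4428*I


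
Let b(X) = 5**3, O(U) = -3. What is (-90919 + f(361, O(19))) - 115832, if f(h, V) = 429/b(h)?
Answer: -25843446/125 ≈ -2.0675e+5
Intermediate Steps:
b(X) = 125
f(h, V) = 429/125
(-90919 + f(361, O(19))) - 115832 = (-90919 + 429/125) - 115832 = -11364446/125 - 115832 = -25843446/125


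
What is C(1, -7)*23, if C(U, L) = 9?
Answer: 207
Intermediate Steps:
C(1, -7)*23 = 9*23 = 207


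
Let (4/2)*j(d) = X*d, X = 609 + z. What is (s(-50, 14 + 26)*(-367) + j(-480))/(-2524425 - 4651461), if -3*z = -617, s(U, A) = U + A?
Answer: 31975/1195981 ≈ 0.026735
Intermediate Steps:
s(U, A) = A + U
z = 617/3 (z = -⅓*(-617) = 617/3 ≈ 205.67)
X = 2444/3 (X = 609 + 617/3 = 2444/3 ≈ 814.67)
j(d) = 1222*d/3 (j(d) = (2444*d/3)/2 = 1222*d/3)
(s(-50, 14 + 26)*(-367) + j(-480))/(-2524425 - 4651461) = (((14 + 26) - 50)*(-367) + (1222/3)*(-480))/(-2524425 - 4651461) = ((40 - 50)*(-367) - 195520)/(-7175886) = (-10*(-367) - 195520)*(-1/7175886) = (3670 - 195520)*(-1/7175886) = -191850*(-1/7175886) = 31975/1195981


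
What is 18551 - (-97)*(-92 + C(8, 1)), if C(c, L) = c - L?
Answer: 10306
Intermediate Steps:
18551 - (-97)*(-92 + C(8, 1)) = 18551 - (-97)*(-92 + (8 - 1*1)) = 18551 - (-97)*(-92 + (8 - 1)) = 18551 - (-97)*(-92 + 7) = 18551 - (-97)*(-85) = 18551 - 1*8245 = 18551 - 8245 = 10306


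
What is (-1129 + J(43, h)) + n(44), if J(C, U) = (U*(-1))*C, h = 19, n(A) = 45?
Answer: -1901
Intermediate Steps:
J(C, U) = -C*U (J(C, U) = (-U)*C = -C*U)
(-1129 + J(43, h)) + n(44) = (-1129 - 1*43*19) + 45 = (-1129 - 817) + 45 = -1946 + 45 = -1901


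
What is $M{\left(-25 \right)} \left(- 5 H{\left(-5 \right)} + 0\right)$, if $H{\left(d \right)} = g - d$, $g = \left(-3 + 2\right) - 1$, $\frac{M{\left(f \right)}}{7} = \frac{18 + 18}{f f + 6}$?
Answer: $- \frac{3780}{631} \approx -5.9905$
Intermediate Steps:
$M{\left(f \right)} = \frac{252}{6 + f^{2}}$ ($M{\left(f \right)} = 7 \frac{18 + 18}{f f + 6} = 7 \frac{36}{f^{2} + 6} = 7 \frac{36}{6 + f^{2}} = \frac{252}{6 + f^{2}}$)
$g = -2$ ($g = -1 - 1 = -2$)
$H{\left(d \right)} = -2 - d$
$M{\left(-25 \right)} \left(- 5 H{\left(-5 \right)} + 0\right) = \frac{252}{6 + \left(-25\right)^{2}} \left(- 5 \left(-2 - -5\right) + 0\right) = \frac{252}{6 + 625} \left(- 5 \left(-2 + 5\right) + 0\right) = \frac{252}{631} \left(\left(-5\right) 3 + 0\right) = 252 \cdot \frac{1}{631} \left(-15 + 0\right) = \frac{252}{631} \left(-15\right) = - \frac{3780}{631}$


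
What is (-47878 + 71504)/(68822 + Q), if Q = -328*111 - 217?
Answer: 23626/32197 ≈ 0.73380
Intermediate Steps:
Q = -36625 (Q = -36408 - 217 = -36625)
(-47878 + 71504)/(68822 + Q) = (-47878 + 71504)/(68822 - 36625) = 23626/32197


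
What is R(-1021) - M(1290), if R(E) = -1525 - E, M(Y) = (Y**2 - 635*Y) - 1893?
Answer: -843561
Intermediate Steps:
M(Y) = -1893 + Y**2 - 635*Y
R(-1021) - M(1290) = (-1525 - 1*(-1021)) - (-1893 + 1290**2 - 635*1290) = (-1525 + 1021) - (-1893 + 1664100 - 819150) = -504 - 1*843057 = -504 - 843057 = -843561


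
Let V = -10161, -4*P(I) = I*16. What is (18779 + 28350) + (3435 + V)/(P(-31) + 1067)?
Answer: 18707971/397 ≈ 47123.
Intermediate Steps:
P(I) = -4*I (P(I) = -I*16/4 = -4*I)
(18779 + 28350) + (3435 + V)/(P(-31) + 1067) = (18779 + 28350) + (3435 - 10161)/(-4*(-31) + 1067) = 47129 - 6726/(124 + 1067) = 47129 - 6726/1191 = 47129 - 6726*1/1191 = 47129 - 2242/397 = 18707971/397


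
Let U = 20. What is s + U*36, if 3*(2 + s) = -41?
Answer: 2113/3 ≈ 704.33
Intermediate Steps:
s = -47/3 (s = -2 + (⅓)*(-41) = -2 - 41/3 = -47/3 ≈ -15.667)
s + U*36 = -47/3 + 20*36 = -47/3 + 720 = 2113/3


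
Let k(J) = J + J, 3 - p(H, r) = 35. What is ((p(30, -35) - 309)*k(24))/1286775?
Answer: -5456/428925 ≈ -0.012720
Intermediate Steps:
p(H, r) = -32 (p(H, r) = 3 - 1*35 = 3 - 35 = -32)
k(J) = 2*J
((p(30, -35) - 309)*k(24))/1286775 = ((-32 - 309)*(2*24))/1286775 = -341*48*(1/1286775) = -16368*1/1286775 = -5456/428925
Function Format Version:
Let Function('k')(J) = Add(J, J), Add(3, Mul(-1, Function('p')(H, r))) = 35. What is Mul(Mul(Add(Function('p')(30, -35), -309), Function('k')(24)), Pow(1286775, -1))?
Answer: Rational(-5456, 428925) ≈ -0.012720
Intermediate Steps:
Function('p')(H, r) = -32 (Function('p')(H, r) = Add(3, Mul(-1, 35)) = Add(3, -35) = -32)
Function('k')(J) = Mul(2, J)
Mul(Mul(Add(Function('p')(30, -35), -309), Function('k')(24)), Pow(1286775, -1)) = Mul(Mul(Add(-32, -309), Mul(2, 24)), Pow(1286775, -1)) = Mul(Mul(-341, 48), Rational(1, 1286775)) = Mul(-16368, Rational(1, 1286775)) = Rational(-5456, 428925)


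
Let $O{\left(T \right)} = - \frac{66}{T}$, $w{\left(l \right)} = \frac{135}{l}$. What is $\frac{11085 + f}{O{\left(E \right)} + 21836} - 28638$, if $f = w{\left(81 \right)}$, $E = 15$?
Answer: $- \frac{4689017056}{163737} \approx -28638.0$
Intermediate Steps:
$f = \frac{5}{3}$ ($f = \frac{135}{81} = 135 \cdot \frac{1}{81} = \frac{5}{3} \approx 1.6667$)
$\frac{11085 + f}{O{\left(E \right)} + 21836} - 28638 = \frac{11085 + \frac{5}{3}}{- \frac{66}{15} + 21836} - 28638 = \frac{33260}{3 \left(\left(-66\right) \frac{1}{15} + 21836\right)} - 28638 = \frac{33260}{3 \left(- \frac{22}{5} + 21836\right)} - 28638 = \frac{33260}{3 \cdot \frac{109158}{5}} - 28638 = \frac{33260}{3} \cdot \frac{5}{109158} - 28638 = \frac{83150}{163737} - 28638 = - \frac{4689017056}{163737}$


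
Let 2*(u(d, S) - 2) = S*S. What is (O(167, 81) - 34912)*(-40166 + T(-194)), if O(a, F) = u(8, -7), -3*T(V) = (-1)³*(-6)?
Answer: 1401280764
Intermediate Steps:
T(V) = -2 (T(V) = -(-1)³*(-6)/3 = -(-1)*(-6)/3 = -⅓*6 = -2)
u(d, S) = 2 + S²/2 (u(d, S) = 2 + (S*S)/2 = 2 + S²/2)
O(a, F) = 53/2 (O(a, F) = 2 + (½)*(-7)² = 2 + (½)*49 = 2 + 49/2 = 53/2)
(O(167, 81) - 34912)*(-40166 + T(-194)) = (53/2 - 34912)*(-40166 - 2) = -69771/2*(-40168) = 1401280764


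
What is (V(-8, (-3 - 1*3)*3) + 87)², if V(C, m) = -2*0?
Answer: 7569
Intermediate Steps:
V(C, m) = 0
(V(-8, (-3 - 1*3)*3) + 87)² = (0 + 87)² = 87² = 7569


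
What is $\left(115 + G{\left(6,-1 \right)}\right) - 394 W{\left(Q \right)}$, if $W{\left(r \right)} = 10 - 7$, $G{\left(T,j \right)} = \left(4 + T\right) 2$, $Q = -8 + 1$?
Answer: $-1047$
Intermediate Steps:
$Q = -7$
$G{\left(T,j \right)} = 8 + 2 T$
$W{\left(r \right)} = 3$
$\left(115 + G{\left(6,-1 \right)}\right) - 394 W{\left(Q \right)} = \left(115 + \left(8 + 2 \cdot 6\right)\right) - 1182 = \left(115 + \left(8 + 12\right)\right) - 1182 = \left(115 + 20\right) - 1182 = 135 - 1182 = -1047$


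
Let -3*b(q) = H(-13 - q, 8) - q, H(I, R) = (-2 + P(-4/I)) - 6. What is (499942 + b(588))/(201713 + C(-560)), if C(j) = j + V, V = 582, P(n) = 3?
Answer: 1500419/605205 ≈ 2.4792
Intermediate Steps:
C(j) = 582 + j (C(j) = j + 582 = 582 + j)
H(I, R) = -5 (H(I, R) = (-2 + 3) - 6 = 1 - 6 = -5)
b(q) = 5/3 + q/3 (b(q) = -(-5 - q)/3 = 5/3 + q/3)
(499942 + b(588))/(201713 + C(-560)) = (499942 + (5/3 + (⅓)*588))/(201713 + (582 - 560)) = (499942 + (5/3 + 196))/(201713 + 22) = (499942 + 593/3)/201735 = (1500419/3)*(1/201735) = 1500419/605205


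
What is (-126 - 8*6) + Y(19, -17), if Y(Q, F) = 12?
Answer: -162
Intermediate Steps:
(-126 - 8*6) + Y(19, -17) = (-126 - 8*6) + 12 = (-126 - 48) + 12 = -174 + 12 = -162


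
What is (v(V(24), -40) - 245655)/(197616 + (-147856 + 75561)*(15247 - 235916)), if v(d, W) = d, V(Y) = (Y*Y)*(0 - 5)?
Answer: -248535/15953462971 ≈ -1.5579e-5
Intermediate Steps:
V(Y) = -5*Y² (V(Y) = Y²*(-5) = -5*Y²)
(v(V(24), -40) - 245655)/(197616 + (-147856 + 75561)*(15247 - 235916)) = (-5*24² - 245655)/(197616 + (-147856 + 75561)*(15247 - 235916)) = (-5*576 - 245655)/(197616 - 72295*(-220669)) = (-2880 - 245655)/(197616 + 15953265355) = -248535/15953462971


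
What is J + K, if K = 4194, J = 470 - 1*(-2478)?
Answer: 7142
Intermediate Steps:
J = 2948 (J = 470 + 2478 = 2948)
J + K = 2948 + 4194 = 7142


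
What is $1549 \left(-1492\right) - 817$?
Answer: $-2311925$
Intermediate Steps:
$1549 \left(-1492\right) - 817 = -2311108 - 817 = -2311925$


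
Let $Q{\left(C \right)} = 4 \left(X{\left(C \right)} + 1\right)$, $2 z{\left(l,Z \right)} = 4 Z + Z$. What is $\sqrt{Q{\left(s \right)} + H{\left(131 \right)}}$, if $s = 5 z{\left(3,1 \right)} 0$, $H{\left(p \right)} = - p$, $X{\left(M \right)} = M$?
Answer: $i \sqrt{127} \approx 11.269 i$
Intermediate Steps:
$z{\left(l,Z \right)} = \frac{5 Z}{2}$ ($z{\left(l,Z \right)} = \frac{4 Z + Z}{2} = \frac{5 Z}{2}$)
$s = 0$ ($s = 5 \cdot \frac{5}{2} \cdot 1 \cdot 0 = 5 \cdot \frac{5}{2} \cdot 0 = \frac{25}{2} \cdot 0 = 0$)
$Q{\left(C \right)} = 4 + 4 C$ ($Q{\left(C \right)} = 4 \left(C + 1\right) = 4 \left(1 + C\right) = 4 + 4 C$)
$\sqrt{Q{\left(s \right)} + H{\left(131 \right)}} = \sqrt{\left(4 + 4 \cdot 0\right) - 131} = \sqrt{\left(4 + 0\right) - 131} = \sqrt{4 - 131} = \sqrt{-127} = i \sqrt{127}$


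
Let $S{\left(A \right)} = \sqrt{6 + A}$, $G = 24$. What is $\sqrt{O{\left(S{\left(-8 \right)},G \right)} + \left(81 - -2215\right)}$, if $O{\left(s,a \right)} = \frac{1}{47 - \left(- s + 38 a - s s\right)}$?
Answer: $\sqrt{\frac{-1990631 + 2296 i \sqrt{2}}{-867 + i \sqrt{2}}} \approx 47.917 - 1.0 \cdot 10^{-8} i$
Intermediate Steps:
$O{\left(s,a \right)} = \frac{1}{47 + s + s^{2} - 38 a}$ ($O{\left(s,a \right)} = \frac{1}{47 - \left(- s - s^{2} + 38 a\right)} = \frac{1}{47 + \left(s + s^{2} - 38 a\right)} = \frac{1}{47 + s + s^{2} - 38 a}$)
$\sqrt{O{\left(S{\left(-8 \right)},G \right)} + \left(81 - -2215\right)} = \sqrt{\frac{1}{47 + \sqrt{6 - 8} + \left(\sqrt{6 - 8}\right)^{2} - 912} + \left(81 - -2215\right)} = \sqrt{\frac{1}{47 + \sqrt{-2} + \left(\sqrt{-2}\right)^{2} - 912} + \left(81 + 2215\right)} = \sqrt{\frac{1}{47 + i \sqrt{2} + \left(i \sqrt{2}\right)^{2} - 912} + 2296} = \sqrt{\frac{1}{47 + i \sqrt{2} - 2 - 912} + 2296} = \sqrt{\frac{1}{-867 + i \sqrt{2}} + 2296} = \sqrt{2296 + \frac{1}{-867 + i \sqrt{2}}}$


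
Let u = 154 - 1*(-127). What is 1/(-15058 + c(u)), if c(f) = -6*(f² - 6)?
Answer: -1/488788 ≈ -2.0459e-6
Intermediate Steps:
u = 281 (u = 154 + 127 = 281)
c(f) = 36 - 6*f² (c(f) = -6*(-6 + f²) = 36 - 6*f²)
1/(-15058 + c(u)) = 1/(-15058 + (36 - 6*281²)) = 1/(-15058 + (36 - 6*78961)) = 1/(-15058 + (36 - 473766)) = 1/(-15058 - 473730) = 1/(-488788) = -1/488788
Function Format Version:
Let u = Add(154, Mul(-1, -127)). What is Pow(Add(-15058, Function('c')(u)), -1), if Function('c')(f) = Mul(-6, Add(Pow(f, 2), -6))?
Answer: Rational(-1, 488788) ≈ -2.0459e-6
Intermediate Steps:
u = 281 (u = Add(154, 127) = 281)
Function('c')(f) = Add(36, Mul(-6, Pow(f, 2))) (Function('c')(f) = Mul(-6, Add(-6, Pow(f, 2))) = Add(36, Mul(-6, Pow(f, 2))))
Pow(Add(-15058, Function('c')(u)), -1) = Pow(Add(-15058, Add(36, Mul(-6, Pow(281, 2)))), -1) = Pow(Add(-15058, Add(36, Mul(-6, 78961))), -1) = Pow(Add(-15058, Add(36, -473766)), -1) = Pow(Add(-15058, -473730), -1) = Pow(-488788, -1) = Rational(-1, 488788)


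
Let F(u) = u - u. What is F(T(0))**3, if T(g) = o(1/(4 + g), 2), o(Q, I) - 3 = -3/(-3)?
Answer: 0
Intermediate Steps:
o(Q, I) = 4 (o(Q, I) = 3 - 3/(-3) = 3 - 3*(-1/3) = 3 + 1 = 4)
T(g) = 4
F(u) = 0
F(T(0))**3 = 0**3 = 0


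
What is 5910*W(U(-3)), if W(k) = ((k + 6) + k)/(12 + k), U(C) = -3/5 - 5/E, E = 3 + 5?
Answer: 839220/431 ≈ 1947.1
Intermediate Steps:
E = 8
U(C) = -49/40 (U(C) = -3/5 - 5/8 = -49/40)
W(k) = (6 + 2*k)/(12 + k) (W(k) = ((6 + k) + k)/(12 + k) = (6 + 2*k)/(12 + k))
5910*W(U(-3)) = 5910*(2*(3 - 49/40)/(12 - 49/40)) = 5910*(2*(71/40)/(431/40)) = 5910*(2*(40/431)*(71/40)) = 5910*(142/431) = 839220/431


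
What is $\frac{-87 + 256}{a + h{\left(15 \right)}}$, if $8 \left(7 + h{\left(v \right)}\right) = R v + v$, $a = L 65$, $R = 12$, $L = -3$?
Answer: $- \frac{1352}{1421} \approx -0.95144$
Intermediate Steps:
$a = -195$ ($a = \left(-3\right) 65 = -195$)
$h{\left(v \right)} = -7 + \frac{13 v}{8}$ ($h{\left(v \right)} = -7 + \frac{12 v + v}{8} = -7 + \frac{13 v}{8}$)
$\frac{-87 + 256}{a + h{\left(15 \right)}} = \frac{-87 + 256}{-195 + \left(-7 + \frac{13}{8} \cdot 15\right)} = \frac{169}{-195 + \left(-7 + \frac{195}{8}\right)} = \frac{169}{-195 + \frac{139}{8}} = \frac{169}{- \frac{1421}{8}} = 169 \left(- \frac{8}{1421}\right) = - \frac{1352}{1421}$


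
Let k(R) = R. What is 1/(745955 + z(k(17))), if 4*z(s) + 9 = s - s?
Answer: 4/2983811 ≈ 1.3406e-6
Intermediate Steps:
z(s) = -9/4 (z(s) = -9/4 + (s - s)/4 = -9/4 + (¼)*0 = -9/4 + 0 = -9/4)
1/(745955 + z(k(17))) = 1/(745955 - 9/4) = 1/(2983811/4) = 4/2983811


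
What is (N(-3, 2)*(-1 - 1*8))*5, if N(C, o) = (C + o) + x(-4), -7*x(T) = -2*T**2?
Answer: -1125/7 ≈ -160.71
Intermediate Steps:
x(T) = 2*T**2/7 (x(T) = -(-2)*T**2/7 = 2*T**2/7)
N(C, o) = 32/7 + C + o (N(C, o) = (C + o) + (2/7)*(-4)**2 = (C + o) + (2/7)*16 = (C + o) + 32/7 = 32/7 + C + o)
(N(-3, 2)*(-1 - 1*8))*5 = ((32/7 - 3 + 2)*(-1 - 1*8))*5 = (25*(-1 - 8)/7)*5 = ((25/7)*(-9))*5 = -225/7*5 = -1125/7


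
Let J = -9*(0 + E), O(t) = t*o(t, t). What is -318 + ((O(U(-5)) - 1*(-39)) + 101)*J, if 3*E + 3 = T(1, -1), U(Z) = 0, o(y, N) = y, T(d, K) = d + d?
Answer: 102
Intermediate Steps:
T(d, K) = 2*d
E = -1/3 (E = -1 + (2*1)/3 = -1 + (1/3)*2 = -1 + 2/3 = -1/3 ≈ -0.33333)
O(t) = t**2 (O(t) = t*t = t**2)
J = 3 (J = -9*(0 - 1/3) = -9*(-1/3) = 3)
-318 + ((O(U(-5)) - 1*(-39)) + 101)*J = -318 + ((0**2 - 1*(-39)) + 101)*3 = -318 + ((0 + 39) + 101)*3 = -318 + (39 + 101)*3 = -318 + 140*3 = -318 + 420 = 102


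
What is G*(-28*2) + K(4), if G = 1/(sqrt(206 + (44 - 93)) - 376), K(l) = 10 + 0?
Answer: 1433246/141219 + 56*sqrt(157)/141219 ≈ 10.154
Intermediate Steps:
K(l) = 10
G = 1/(-376 + sqrt(157)) (G = 1/(sqrt(206 - 49) - 376) = 1/(sqrt(157) - 376) = 1/(-376 + sqrt(157)) ≈ -0.0027513)
G*(-28*2) + K(4) = (-376/141219 - sqrt(157)/141219)*(-28*2) + 10 = (-376/141219 - sqrt(157)/141219)*(-56) + 10 = (21056/141219 + 56*sqrt(157)/141219) + 10 = 1433246/141219 + 56*sqrt(157)/141219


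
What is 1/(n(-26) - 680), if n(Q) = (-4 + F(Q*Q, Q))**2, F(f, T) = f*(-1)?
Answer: 1/461720 ≈ 2.1658e-6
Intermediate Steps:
F(f, T) = -f
n(Q) = (-4 - Q**2)**2 (n(Q) = (-4 - Q*Q)**2 = (-4 - Q**2)**2)
1/(n(-26) - 680) = 1/((4 + (-26)**2)**2 - 680) = 1/((4 + 676)**2 - 680) = 1/(680**2 - 680) = 1/(462400 - 680) = 1/461720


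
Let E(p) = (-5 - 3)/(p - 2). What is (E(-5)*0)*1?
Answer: 0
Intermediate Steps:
E(p) = -8/(-2 + p)
(E(-5)*0)*1 = (-8/(-2 - 5)*0)*1 = (-8/(-7)*0)*1 = (-8*(-⅐)*0)*1 = ((8/7)*0)*1 = 0*1 = 0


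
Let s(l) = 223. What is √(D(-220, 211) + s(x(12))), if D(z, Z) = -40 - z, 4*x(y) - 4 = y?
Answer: √403 ≈ 20.075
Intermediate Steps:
x(y) = 1 + y/4
√(D(-220, 211) + s(x(12))) = √((-40 - 1*(-220)) + 223) = √((-40 + 220) + 223) = √(180 + 223) = √403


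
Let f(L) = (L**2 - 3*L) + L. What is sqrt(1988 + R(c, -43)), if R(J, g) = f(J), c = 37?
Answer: 7*sqrt(67) ≈ 57.297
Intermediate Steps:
f(L) = L**2 - 2*L
R(J, g) = J*(-2 + J)
sqrt(1988 + R(c, -43)) = sqrt(1988 + 37*(-2 + 37)) = sqrt(1988 + 37*35) = sqrt(1988 + 1295) = sqrt(3283) = 7*sqrt(67)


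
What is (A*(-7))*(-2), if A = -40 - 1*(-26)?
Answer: -196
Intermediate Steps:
A = -14 (A = -40 + 26 = -14)
(A*(-7))*(-2) = -14*(-7)*(-2) = 98*(-2) = -196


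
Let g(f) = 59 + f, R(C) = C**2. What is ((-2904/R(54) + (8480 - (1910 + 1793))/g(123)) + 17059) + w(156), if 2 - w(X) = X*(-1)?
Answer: 762555809/44226 ≈ 17242.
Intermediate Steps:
w(X) = 2 + X (w(X) = 2 - X*(-1) = 2 - (-1)*X = 2 + X)
((-2904/R(54) + (8480 - (1910 + 1793))/g(123)) + 17059) + w(156) = ((-2904/(54**2) + (8480 - (1910 + 1793))/(59 + 123)) + 17059) + (2 + 156) = ((-2904/2916 + (8480 - 1*3703)/182) + 17059) + 158 = ((-2904*1/2916 + (8480 - 3703)*(1/182)) + 17059) + 158 = ((-242/243 + 4777*(1/182)) + 17059) + 158 = ((-242/243 + 4777/182) + 17059) + 158 = (1116767/44226 + 17059) + 158 = 755568101/44226 + 158 = 762555809/44226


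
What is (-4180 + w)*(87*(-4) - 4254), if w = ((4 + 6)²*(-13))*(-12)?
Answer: -52554840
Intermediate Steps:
w = 15600 (w = (10²*(-13))*(-12) = (100*(-13))*(-12) = -1300*(-12) = 15600)
(-4180 + w)*(87*(-4) - 4254) = (-4180 + 15600)*(87*(-4) - 4254) = 11420*(-348 - 4254) = 11420*(-4602) = -52554840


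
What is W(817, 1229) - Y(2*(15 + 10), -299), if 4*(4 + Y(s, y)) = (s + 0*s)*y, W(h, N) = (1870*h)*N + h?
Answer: 3755316937/2 ≈ 1.8777e+9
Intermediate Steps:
W(h, N) = h + 1870*N*h (W(h, N) = 1870*N*h + h = h + 1870*N*h)
Y(s, y) = -4 + s*y/4 (Y(s, y) = -4 + ((s + 0*s)*y)/4 = -4 + ((s + 0)*y)/4 = -4 + (s*y)/4 = -4 + s*y/4)
W(817, 1229) - Y(2*(15 + 10), -299) = 817*(1 + 1870*1229) - (-4 + (¼)*(2*(15 + 10))*(-299)) = 817*(1 + 2298230) - (-4 + (¼)*(2*25)*(-299)) = 817*2298231 - (-4 + (¼)*50*(-299)) = 1877654727 - (-4 - 7475/2) = 1877654727 - 1*(-7483/2) = 1877654727 + 7483/2 = 3755316937/2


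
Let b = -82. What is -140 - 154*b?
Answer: 12488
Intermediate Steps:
-140 - 154*b = -140 - 154*(-82) = -140 + 12628 = 12488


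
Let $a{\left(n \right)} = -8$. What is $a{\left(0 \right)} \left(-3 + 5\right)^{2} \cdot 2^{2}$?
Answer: $-128$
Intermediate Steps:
$a{\left(0 \right)} \left(-3 + 5\right)^{2} \cdot 2^{2} = - 8 \left(-3 + 5\right)^{2} \cdot 2^{2} = - 8 \cdot 2^{2} \cdot 4 = \left(-8\right) 4 \cdot 4 = \left(-32\right) 4 = -128$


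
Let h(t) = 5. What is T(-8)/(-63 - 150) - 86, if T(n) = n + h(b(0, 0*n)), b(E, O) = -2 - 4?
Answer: -6105/71 ≈ -85.986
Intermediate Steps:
b(E, O) = -6
T(n) = 5 + n (T(n) = n + 5 = 5 + n)
T(-8)/(-63 - 150) - 86 = (5 - 8)/(-63 - 150) - 86 = -3/(-213) - 86 = -3*(-1/213) - 86 = 1/71 - 86 = -6105/71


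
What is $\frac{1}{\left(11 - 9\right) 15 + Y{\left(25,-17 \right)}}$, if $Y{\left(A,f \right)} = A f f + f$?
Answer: $\frac{1}{7238} \approx 0.00013816$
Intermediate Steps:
$Y{\left(A,f \right)} = f + A f^{2}$ ($Y{\left(A,f \right)} = A f^{2} + f = f + A f^{2}$)
$\frac{1}{\left(11 - 9\right) 15 + Y{\left(25,-17 \right)}} = \frac{1}{\left(11 - 9\right) 15 - 17 \left(1 + 25 \left(-17\right)\right)} = \frac{1}{2 \cdot 15 - 17 \left(1 - 425\right)} = \frac{1}{30 - -7208} = \frac{1}{30 + 7208} = \frac{1}{7238}$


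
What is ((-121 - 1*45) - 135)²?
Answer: 90601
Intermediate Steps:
((-121 - 1*45) - 135)² = ((-121 - 45) - 135)² = (-166 - 135)² = (-301)² = 90601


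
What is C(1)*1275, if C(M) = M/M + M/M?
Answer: 2550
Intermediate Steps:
C(M) = 2 (C(M) = 1 + 1 = 2)
C(1)*1275 = 2*1275 = 2550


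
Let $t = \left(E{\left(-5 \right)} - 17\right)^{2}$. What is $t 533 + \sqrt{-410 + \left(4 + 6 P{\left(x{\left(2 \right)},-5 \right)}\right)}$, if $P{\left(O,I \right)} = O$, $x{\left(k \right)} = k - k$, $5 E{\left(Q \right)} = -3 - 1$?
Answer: $\frac{4221893}{25} + i \sqrt{406} \approx 1.6888 \cdot 10^{5} + 20.149 i$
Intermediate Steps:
$E{\left(Q \right)} = - \frac{4}{5}$ ($E{\left(Q \right)} = \frac{-3 - 1}{5} = \frac{1}{5} \left(-4\right) = - \frac{4}{5}$)
$x{\left(k \right)} = 0$
$t = \frac{7921}{25}$ ($t = \left(- \frac{4}{5} - 17\right)^{2} = \left(- \frac{89}{5}\right)^{2} = \frac{7921}{25} \approx 316.84$)
$t 533 + \sqrt{-410 + \left(4 + 6 P{\left(x{\left(2 \right)},-5 \right)}\right)} = \frac{7921}{25} \cdot 533 + \sqrt{-410 + \left(4 + 6 \cdot 0\right)} = \frac{4221893}{25} + \sqrt{-410 + \left(4 + 0\right)} = \frac{4221893}{25} + \sqrt{-410 + 4} = \frac{4221893}{25} + \sqrt{-406} = \frac{4221893}{25} + i \sqrt{406}$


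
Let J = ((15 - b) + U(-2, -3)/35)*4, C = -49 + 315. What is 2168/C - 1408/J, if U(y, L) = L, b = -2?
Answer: -62302/4921 ≈ -12.660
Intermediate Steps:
C = 266
J = 2368/35 (J = ((15 - 1*(-2)) - 3/35)*4 = ((15 + 2) - 3*1/35)*4 = (17 - 3/35)*4 = (592/35)*4 = 2368/35 ≈ 67.657)
2168/C - 1408/J = 2168/266 - 1408/2368/35 = 2168*(1/266) - 1408*35/2368 = 1084/133 - 770/37 = -62302/4921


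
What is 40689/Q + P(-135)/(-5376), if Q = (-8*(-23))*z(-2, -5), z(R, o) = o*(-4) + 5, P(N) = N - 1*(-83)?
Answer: 6843227/772800 ≈ 8.8551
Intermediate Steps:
P(N) = 83 + N (P(N) = N + 83 = 83 + N)
z(R, o) = 5 - 4*o (z(R, o) = -4*o + 5 = 5 - 4*o)
Q = 4600 (Q = (-8*(-23))*(5 - 4*(-5)) = 184*(5 + 20) = 184*25 = 4600)
40689/Q + P(-135)/(-5376) = 40689/4600 + (83 - 135)/(-5376) = 40689*(1/4600) - 52*(-1/5376) = 40689/4600 + 13/1344 = 6843227/772800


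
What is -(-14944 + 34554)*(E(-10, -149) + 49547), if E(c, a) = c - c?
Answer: -971616670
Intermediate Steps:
E(c, a) = 0
-(-14944 + 34554)*(E(-10, -149) + 49547) = -(-14944 + 34554)*(0 + 49547) = -19610*49547 = -1*971616670 = -971616670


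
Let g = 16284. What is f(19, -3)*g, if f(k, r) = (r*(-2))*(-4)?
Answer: -390816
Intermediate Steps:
f(k, r) = 8*r (f(k, r) = -2*r*(-4) = 8*r)
f(19, -3)*g = (8*(-3))*16284 = -24*16284 = -390816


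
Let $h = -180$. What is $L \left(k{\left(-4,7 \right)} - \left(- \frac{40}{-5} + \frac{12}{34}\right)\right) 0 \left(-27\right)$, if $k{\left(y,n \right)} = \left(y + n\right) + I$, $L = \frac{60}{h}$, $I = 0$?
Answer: $0$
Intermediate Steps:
$L = - \frac{1}{3}$ ($L = \frac{60}{-180} = 60 \left(- \frac{1}{180}\right) = - \frac{1}{3} \approx -0.33333$)
$k{\left(y,n \right)} = n + y$ ($k{\left(y,n \right)} = \left(y + n\right) + 0 = \left(n + y\right) + 0 = n + y$)
$L \left(k{\left(-4,7 \right)} - \left(- \frac{40}{-5} + \frac{12}{34}\right)\right) 0 \left(-27\right) = - \frac{\left(7 - 4\right) - \left(- \frac{40}{-5} + \frac{12}{34}\right)}{3} \cdot 0 \left(-27\right) = - \frac{3 - \left(\left(-40\right) \left(- \frac{1}{5}\right) + 12 \cdot \frac{1}{34}\right)}{3} \cdot 0 = - \frac{3 - \left(8 + \frac{6}{17}\right)}{3} \cdot 0 = - \frac{3 - \frac{142}{17}}{3} \cdot 0 = \left(- \frac{1}{3}\right) \left(- \frac{91}{17}\right) 0 = \frac{91}{51} \cdot 0 = 0$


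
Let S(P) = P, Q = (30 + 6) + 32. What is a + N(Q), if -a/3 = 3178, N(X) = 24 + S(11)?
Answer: -9499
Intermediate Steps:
Q = 68 (Q = 36 + 32 = 68)
N(X) = 35 (N(X) = 24 + 11 = 35)
a = -9534 (a = -3*3178 = -9534)
a + N(Q) = -9534 + 35 = -9499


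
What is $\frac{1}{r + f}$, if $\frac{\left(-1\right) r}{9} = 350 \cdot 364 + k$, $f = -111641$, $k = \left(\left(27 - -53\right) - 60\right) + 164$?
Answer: $- \frac{1}{1259897} \approx -7.9372 \cdot 10^{-7}$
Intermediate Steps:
$k = 184$ ($k = \left(\left(27 + 53\right) - 60\right) + 164 = \left(80 - 60\right) + 164 = 20 + 164 = 184$)
$r = -1148256$ ($r = - 9 \left(350 \cdot 364 + 184\right) = - 9 \left(127400 + 184\right) = \left(-9\right) 127584 = -1148256$)
$\frac{1}{r + f} = \frac{1}{-1148256 - 111641} = \frac{1}{-1259897} = - \frac{1}{1259897}$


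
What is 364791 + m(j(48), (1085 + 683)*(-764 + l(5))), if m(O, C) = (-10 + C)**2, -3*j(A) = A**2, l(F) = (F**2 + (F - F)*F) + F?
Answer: 1684082754075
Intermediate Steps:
l(F) = F + F**2 (l(F) = (F**2 + 0*F) + F = (F**2 + 0) + F = F**2 + F = F + F**2)
j(A) = -A**2/3
364791 + m(j(48), (1085 + 683)*(-764 + l(5))) = 364791 + (-10 + (1085 + 683)*(-764 + 5*(1 + 5)))**2 = 364791 + (-10 + 1768*(-764 + 5*6))**2 = 364791 + (-10 + 1768*(-764 + 30))**2 = 364791 + (-10 + 1768*(-734))**2 = 364791 + (-10 - 1297712)**2 = 364791 + (-1297722)**2 = 364791 + 1684082389284 = 1684082754075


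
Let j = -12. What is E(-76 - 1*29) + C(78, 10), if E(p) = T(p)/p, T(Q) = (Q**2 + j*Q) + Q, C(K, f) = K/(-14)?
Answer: -851/7 ≈ -121.57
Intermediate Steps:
C(K, f) = -K/14 (C(K, f) = K*(-1/14) = -K/14)
T(Q) = Q**2 - 11*Q (T(Q) = (Q**2 - 12*Q) + Q = Q**2 - 11*Q)
E(p) = -11 + p (E(p) = (p*(-11 + p))/p = -11 + p)
E(-76 - 1*29) + C(78, 10) = (-11 + (-76 - 1*29)) - 1/14*78 = (-11 + (-76 - 29)) - 39/7 = (-11 - 105) - 39/7 = -116 - 39/7 = -851/7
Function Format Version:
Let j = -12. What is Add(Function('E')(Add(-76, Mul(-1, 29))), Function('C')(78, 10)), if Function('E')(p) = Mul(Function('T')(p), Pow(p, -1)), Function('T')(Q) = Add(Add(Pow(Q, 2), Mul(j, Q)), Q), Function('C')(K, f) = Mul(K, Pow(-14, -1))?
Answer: Rational(-851, 7) ≈ -121.57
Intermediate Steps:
Function('C')(K, f) = Mul(Rational(-1, 14), K) (Function('C')(K, f) = Mul(K, Rational(-1, 14)) = Mul(Rational(-1, 14), K))
Function('T')(Q) = Add(Pow(Q, 2), Mul(-11, Q)) (Function('T')(Q) = Add(Add(Pow(Q, 2), Mul(-12, Q)), Q) = Add(Pow(Q, 2), Mul(-11, Q)))
Function('E')(p) = Add(-11, p) (Function('E')(p) = Mul(Mul(p, Add(-11, p)), Pow(p, -1)) = Add(-11, p))
Add(Function('E')(Add(-76, Mul(-1, 29))), Function('C')(78, 10)) = Add(Add(-11, Add(-76, Mul(-1, 29))), Mul(Rational(-1, 14), 78)) = Add(Add(-11, Add(-76, -29)), Rational(-39, 7)) = Add(Add(-11, -105), Rational(-39, 7)) = Add(-116, Rational(-39, 7)) = Rational(-851, 7)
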